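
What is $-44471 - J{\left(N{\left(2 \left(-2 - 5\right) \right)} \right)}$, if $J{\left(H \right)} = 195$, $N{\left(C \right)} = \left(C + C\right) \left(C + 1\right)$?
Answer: $-44666$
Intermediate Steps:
$N{\left(C \right)} = 2 C \left(1 + C\right)$
$-44471 - J{\left(N{\left(2 \left(-2 - 5\right) \right)} \right)} = -44471 - 195 = -44666$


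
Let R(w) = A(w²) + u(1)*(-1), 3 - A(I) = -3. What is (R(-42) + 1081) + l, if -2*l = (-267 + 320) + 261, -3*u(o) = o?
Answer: 2791/3 ≈ 930.33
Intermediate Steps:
A(I) = 6 (A(I) = 3 - 1*(-3) = 3 + 3 = 6)
u(o) = -o/3
l = -157 (l = -((-267 + 320) + 261)/2 = -(53 + 261)/2 = -½*314 = -157)
R(w) = 19/3 (R(w) = 6 - ⅓*1*(-1) = 6 - ⅓*(-1) = 6 + ⅓ = 19/3)
(R(-42) + 1081) + l = (19/3 + 1081) - 157 = 3262/3 - 157 = 2791/3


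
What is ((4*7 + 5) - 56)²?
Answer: 529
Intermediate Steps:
((4*7 + 5) - 56)² = ((28 + 5) - 56)² = (33 - 56)² = (-23)² = 529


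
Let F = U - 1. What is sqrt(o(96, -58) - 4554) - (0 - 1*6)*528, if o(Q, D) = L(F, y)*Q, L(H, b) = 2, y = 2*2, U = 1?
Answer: 3168 + I*sqrt(4362) ≈ 3168.0 + 66.045*I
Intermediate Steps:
y = 4
F = 0 (F = 1 - 1 = 0)
o(Q, D) = 2*Q
sqrt(o(96, -58) - 4554) - (0 - 1*6)*528 = sqrt(2*96 - 4554) - (0 - 1*6)*528 = sqrt(192 - 4554) - (0 - 6)*528 = sqrt(-4362) - (-6)*528 = I*sqrt(4362) - 1*(-3168) = I*sqrt(4362) + 3168 = 3168 + I*sqrt(4362)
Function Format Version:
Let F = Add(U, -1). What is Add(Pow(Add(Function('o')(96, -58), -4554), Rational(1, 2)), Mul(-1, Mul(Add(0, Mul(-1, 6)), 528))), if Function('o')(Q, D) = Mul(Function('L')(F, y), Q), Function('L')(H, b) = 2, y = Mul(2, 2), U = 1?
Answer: Add(3168, Mul(I, Pow(4362, Rational(1, 2)))) ≈ Add(3168.0, Mul(66.045, I))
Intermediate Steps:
y = 4
F = 0 (F = Add(1, -1) = 0)
Function('o')(Q, D) = Mul(2, Q)
Add(Pow(Add(Function('o')(96, -58), -4554), Rational(1, 2)), Mul(-1, Mul(Add(0, Mul(-1, 6)), 528))) = Add(Pow(Add(Mul(2, 96), -4554), Rational(1, 2)), Mul(-1, Mul(Add(0, Mul(-1, 6)), 528))) = Add(Pow(Add(192, -4554), Rational(1, 2)), Mul(-1, Mul(Add(0, -6), 528))) = Add(Pow(-4362, Rational(1, 2)), Mul(-1, Mul(-6, 528))) = Add(Mul(I, Pow(4362, Rational(1, 2))), Mul(-1, -3168)) = Add(Mul(I, Pow(4362, Rational(1, 2))), 3168) = Add(3168, Mul(I, Pow(4362, Rational(1, 2))))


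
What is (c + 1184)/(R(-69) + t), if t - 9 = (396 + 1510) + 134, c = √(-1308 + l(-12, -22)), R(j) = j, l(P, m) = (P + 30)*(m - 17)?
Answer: 296/495 + I*√2010/1980 ≈ 0.59798 + 0.022643*I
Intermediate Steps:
l(P, m) = (-17 + m)*(30 + P) (l(P, m) = (30 + P)*(-17 + m) = (-17 + m)*(30 + P))
c = I*√2010 (c = √(-1308 + (-510 - 17*(-12) + 30*(-22) - 12*(-22))) = √(-1308 + (-510 + 204 - 660 + 264)) = √(-1308 - 702) = √(-2010) = I*√2010 ≈ 44.833*I)
t = 2049 (t = 9 + ((396 + 1510) + 134) = 9 + (1906 + 134) = 9 + 2040 = 2049)
(c + 1184)/(R(-69) + t) = (I*√2010 + 1184)/(-69 + 2049) = (1184 + I*√2010)/1980 = (1184 + I*√2010)*(1/1980) = 296/495 + I*√2010/1980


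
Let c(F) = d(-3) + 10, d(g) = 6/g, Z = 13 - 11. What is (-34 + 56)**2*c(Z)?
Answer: 3872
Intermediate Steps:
Z = 2
c(F) = 8 (c(F) = 6/(-3) + 10 = 6*(-1/3) + 10 = -2 + 10 = 8)
(-34 + 56)**2*c(Z) = (-34 + 56)**2*8 = 22**2*8 = 484*8 = 3872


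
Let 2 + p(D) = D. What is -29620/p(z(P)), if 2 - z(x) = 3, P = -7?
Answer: 29620/3 ≈ 9873.3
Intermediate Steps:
z(x) = -1 (z(x) = 2 - 1*3 = 2 - 3 = -1)
p(D) = -2 + D
-29620/p(z(P)) = -29620/(-2 - 1) = -29620/(-3) = -29620*(-1/3) = 29620/3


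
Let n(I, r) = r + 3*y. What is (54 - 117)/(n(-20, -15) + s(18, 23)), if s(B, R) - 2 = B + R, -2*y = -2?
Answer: -63/31 ≈ -2.0323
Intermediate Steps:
y = 1 (y = -½*(-2) = 1)
s(B, R) = 2 + B + R (s(B, R) = 2 + (B + R) = 2 + B + R)
n(I, r) = 3 + r (n(I, r) = r + 3*1 = r + 3 = 3 + r)
(54 - 117)/(n(-20, -15) + s(18, 23)) = (54 - 117)/((3 - 15) + (2 + 18 + 23)) = -63/(-12 + 43) = -63/31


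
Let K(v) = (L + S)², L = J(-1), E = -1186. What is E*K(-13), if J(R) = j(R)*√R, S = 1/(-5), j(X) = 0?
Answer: -1186/25 ≈ -47.440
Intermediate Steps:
S = -⅕ ≈ -0.20000
J(R) = 0 (J(R) = 0*√R = 0)
L = 0
K(v) = 1/25 (K(v) = (0 - ⅕)² = (-⅕)² = 1/25)
E*K(-13) = -1186*1/25 = -1186/25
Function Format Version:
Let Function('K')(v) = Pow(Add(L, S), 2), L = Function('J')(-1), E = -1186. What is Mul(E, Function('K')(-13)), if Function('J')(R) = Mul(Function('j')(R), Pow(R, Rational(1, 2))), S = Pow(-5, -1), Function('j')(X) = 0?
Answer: Rational(-1186, 25) ≈ -47.440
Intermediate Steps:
S = Rational(-1, 5) ≈ -0.20000
Function('J')(R) = 0 (Function('J')(R) = Mul(0, Pow(R, Rational(1, 2))) = 0)
L = 0
Function('K')(v) = Rational(1, 25) (Function('K')(v) = Pow(Add(0, Rational(-1, 5)), 2) = Pow(Rational(-1, 5), 2) = Rational(1, 25))
Mul(E, Function('K')(-13)) = Mul(-1186, Rational(1, 25)) = Rational(-1186, 25)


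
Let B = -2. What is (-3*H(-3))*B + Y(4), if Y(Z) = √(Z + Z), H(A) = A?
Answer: -18 + 2*√2 ≈ -15.172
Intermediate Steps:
Y(Z) = √2*√Z (Y(Z) = √(2*Z) = √2*√Z)
(-3*H(-3))*B + Y(4) = -3*(-3)*(-2) + √2*√4 = 9*(-2) + √2*2 = -18 + 2*√2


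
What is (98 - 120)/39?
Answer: -22/39 ≈ -0.56410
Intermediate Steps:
(98 - 120)/39 = (1/39)*(-22) = -22/39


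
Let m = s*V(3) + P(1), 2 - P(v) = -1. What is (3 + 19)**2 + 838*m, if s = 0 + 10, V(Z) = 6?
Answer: 53278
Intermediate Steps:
P(v) = 3 (P(v) = 2 - 1*(-1) = 2 + 1 = 3)
s = 10
m = 63 (m = 10*6 + 3 = 60 + 3 = 63)
(3 + 19)**2 + 838*m = (3 + 19)**2 + 838*63 = 22**2 + 52794 = 484 + 52794 = 53278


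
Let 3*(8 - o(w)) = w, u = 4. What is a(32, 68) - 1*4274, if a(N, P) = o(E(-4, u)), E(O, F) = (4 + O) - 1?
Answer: -12797/3 ≈ -4265.7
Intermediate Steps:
E(O, F) = 3 + O
o(w) = 8 - w/3
a(N, P) = 25/3 (a(N, P) = 8 - (3 - 4)/3 = 8 - ⅓*(-1) = 8 + ⅓ = 25/3)
a(32, 68) - 1*4274 = 25/3 - 1*4274 = 25/3 - 4274 = -12797/3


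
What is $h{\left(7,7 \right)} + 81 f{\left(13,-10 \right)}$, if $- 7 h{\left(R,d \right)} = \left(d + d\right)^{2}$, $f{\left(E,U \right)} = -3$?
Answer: $-271$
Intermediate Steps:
$h{\left(R,d \right)} = - \frac{4 d^{2}}{7}$ ($h{\left(R,d \right)} = - \frac{\left(d + d\right)^{2}}{7} = - \frac{\left(2 d\right)^{2}}{7} = - \frac{4 d^{2}}{7}$)
$h{\left(7,7 \right)} + 81 f{\left(13,-10 \right)} = - \frac{4 \cdot 7^{2}}{7} + 81 \left(-3\right) = \left(- \frac{4}{7}\right) 49 - 243 = -28 - 243 = -271$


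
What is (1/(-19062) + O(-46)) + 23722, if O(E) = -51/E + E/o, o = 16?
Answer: 41598268621/1753704 ≈ 23720.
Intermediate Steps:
O(E) = -51/E + E/16
(1/(-19062) + O(-46)) + 23722 = (1/(-19062) + (-51/(-46) + (1/16)*(-46))) + 23722 = (-1/19062 + (-51*(-1/46) - 23/8)) + 23722 = (-1/19062 + (51/46 - 23/8)) + 23722 = (-1/19062 - 325/184) + 23722 = -3097667/1753704 + 23722 = 41598268621/1753704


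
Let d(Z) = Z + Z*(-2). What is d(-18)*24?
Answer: 432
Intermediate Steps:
d(Z) = -Z (d(Z) = Z - 2*Z = -Z)
d(-18)*24 = -1*(-18)*24 = 18*24 = 432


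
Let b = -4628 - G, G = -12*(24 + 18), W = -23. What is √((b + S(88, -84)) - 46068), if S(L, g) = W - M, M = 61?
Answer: 2*I*√12569 ≈ 224.22*I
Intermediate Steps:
G = -504 (G = -12*42 = -504)
b = -4124 (b = -4628 - 1*(-504) = -4628 + 504 = -4124)
S(L, g) = -84 (S(L, g) = -23 - 1*61 = -23 - 61 = -84)
√((b + S(88, -84)) - 46068) = √((-4124 - 84) - 46068) = √(-4208 - 46068) = √(-50276) = 2*I*√12569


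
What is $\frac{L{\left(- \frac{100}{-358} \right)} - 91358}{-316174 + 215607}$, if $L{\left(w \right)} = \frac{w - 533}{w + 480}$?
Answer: $\frac{7854142617}{8645744990} \approx 0.90844$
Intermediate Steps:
$L{\left(w \right)} = \frac{-533 + w}{480 + w}$
$\frac{L{\left(- \frac{100}{-358} \right)} - 91358}{-316174 + 215607} = \frac{\frac{-533 - \frac{100}{-358}}{480 - \frac{100}{-358}} - 91358}{-316174 + 215607} = \frac{\frac{-533 - - \frac{50}{179}}{480 - - \frac{50}{179}} - 91358}{-100567} = \left(\frac{-533 + \frac{50}{179}}{480 + \frac{50}{179}} - 91358\right) \left(- \frac{1}{100567}\right) = \left(\frac{1}{\frac{85970}{179}} \left(- \frac{95357}{179}\right) - 91358\right) \left(- \frac{1}{100567}\right) = \left(\frac{179}{85970} \left(- \frac{95357}{179}\right) - 91358\right) \left(- \frac{1}{100567}\right) = \left(- \frac{95357}{85970} - 91358\right) \left(- \frac{1}{100567}\right) = \left(- \frac{7854142617}{85970}\right) \left(- \frac{1}{100567}\right) = \frac{7854142617}{8645744990}$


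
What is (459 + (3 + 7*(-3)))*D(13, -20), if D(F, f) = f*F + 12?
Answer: -109368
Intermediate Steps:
D(F, f) = 12 + F*f (D(F, f) = F*f + 12 = 12 + F*f)
(459 + (3 + 7*(-3)))*D(13, -20) = (459 + (3 + 7*(-3)))*(12 + 13*(-20)) = (459 + (3 - 21))*(12 - 260) = (459 - 18)*(-248) = 441*(-248) = -109368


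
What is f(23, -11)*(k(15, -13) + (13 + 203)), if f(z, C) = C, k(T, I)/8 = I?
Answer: -1232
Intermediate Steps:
k(T, I) = 8*I
f(23, -11)*(k(15, -13) + (13 + 203)) = -11*(8*(-13) + (13 + 203)) = -11*(-104 + 216) = -11*112 = -1232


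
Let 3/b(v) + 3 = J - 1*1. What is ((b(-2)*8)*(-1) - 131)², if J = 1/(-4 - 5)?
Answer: 21446161/1369 ≈ 15666.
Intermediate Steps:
J = -⅑ (J = 1/(-9) = -⅑ ≈ -0.11111)
b(v) = -27/37 (b(v) = 3/(-3 + (-⅑ - 1*1)) = 3/(-3 + (-⅑ - 1)) = 3/(-3 - 10/9) = 3/(-37/9) = 3*(-9/37) = -27/37)
((b(-2)*8)*(-1) - 131)² = (-27/37*8*(-1) - 131)² = (-216/37*(-1) - 131)² = (216/37 - 131)² = (-4631/37)² = 21446161/1369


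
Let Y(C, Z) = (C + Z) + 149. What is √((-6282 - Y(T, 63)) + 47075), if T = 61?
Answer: 2*√10130 ≈ 201.30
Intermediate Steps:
Y(C, Z) = 149 + C + Z
√((-6282 - Y(T, 63)) + 47075) = √((-6282 - (149 + 61 + 63)) + 47075) = √((-6282 - 1*273) + 47075) = √((-6282 - 273) + 47075) = √(-6555 + 47075) = √40520 = 2*√10130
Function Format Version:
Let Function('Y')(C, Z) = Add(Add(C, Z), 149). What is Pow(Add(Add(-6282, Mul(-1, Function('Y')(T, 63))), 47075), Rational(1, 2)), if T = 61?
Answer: Mul(2, Pow(10130, Rational(1, 2))) ≈ 201.30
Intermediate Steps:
Function('Y')(C, Z) = Add(149, C, Z)
Pow(Add(Add(-6282, Mul(-1, Function('Y')(T, 63))), 47075), Rational(1, 2)) = Pow(Add(Add(-6282, Mul(-1, Add(149, 61, 63))), 47075), Rational(1, 2)) = Pow(Add(Add(-6282, Mul(-1, 273)), 47075), Rational(1, 2)) = Pow(Add(Add(-6282, -273), 47075), Rational(1, 2)) = Pow(Add(-6555, 47075), Rational(1, 2)) = Pow(40520, Rational(1, 2)) = Mul(2, Pow(10130, Rational(1, 2)))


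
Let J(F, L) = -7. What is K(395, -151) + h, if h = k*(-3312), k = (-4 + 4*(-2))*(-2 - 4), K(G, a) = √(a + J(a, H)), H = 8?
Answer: -238464 + I*√158 ≈ -2.3846e+5 + 12.57*I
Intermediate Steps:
K(G, a) = √(-7 + a) (K(G, a) = √(a - 7) = √(-7 + a))
k = 72 (k = (-4 - 8)*(-6) = -12*(-6) = 72)
h = -238464 (h = 72*(-3312) = -238464)
K(395, -151) + h = √(-7 - 151) - 238464 = √(-158) - 238464 = I*√158 - 238464 = -238464 + I*√158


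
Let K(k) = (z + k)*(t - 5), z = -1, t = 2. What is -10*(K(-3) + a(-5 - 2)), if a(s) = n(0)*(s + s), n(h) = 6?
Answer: 720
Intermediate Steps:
a(s) = 12*s (a(s) = 6*(s + s) = 6*(2*s) = 12*s)
K(k) = 3 - 3*k (K(k) = (-1 + k)*(2 - 5) = (-1 + k)*(-3) = 3 - 3*k)
-10*(K(-3) + a(-5 - 2)) = -10*((3 - 3*(-3)) + 12*(-5 - 2)) = -10*((3 + 9) + 12*(-7)) = -10*(12 - 84) = -10*(-72) = 720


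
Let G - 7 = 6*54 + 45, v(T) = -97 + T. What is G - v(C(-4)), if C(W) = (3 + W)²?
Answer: 472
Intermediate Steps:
G = 376 (G = 7 + (6*54 + 45) = 7 + (324 + 45) = 7 + 369 = 376)
G - v(C(-4)) = 376 - (-97 + (3 - 4)²) = 376 - (-97 + (-1)²) = 376 - (-97 + 1) = 376 - 1*(-96) = 376 + 96 = 472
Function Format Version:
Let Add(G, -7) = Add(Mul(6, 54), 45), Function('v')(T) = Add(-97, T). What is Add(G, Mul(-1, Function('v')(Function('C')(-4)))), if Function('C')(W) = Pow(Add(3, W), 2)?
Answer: 472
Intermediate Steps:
G = 376 (G = Add(7, Add(Mul(6, 54), 45)) = Add(7, Add(324, 45)) = Add(7, 369) = 376)
Add(G, Mul(-1, Function('v')(Function('C')(-4)))) = Add(376, Mul(-1, Add(-97, Pow(Add(3, -4), 2)))) = Add(376, Mul(-1, Add(-97, Pow(-1, 2)))) = Add(376, Mul(-1, Add(-97, 1))) = Add(376, Mul(-1, -96)) = Add(376, 96) = 472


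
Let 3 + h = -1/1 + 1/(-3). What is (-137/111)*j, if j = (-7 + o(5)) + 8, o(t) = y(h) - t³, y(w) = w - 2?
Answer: 53567/333 ≈ 160.86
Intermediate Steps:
h = -13/3 (h = -3 + (-1/1 + 1/(-3)) = -3 + (-1*1 + 1*(-⅓)) = -3 + (-1 - ⅓) = -3 - 4/3 = -13/3 ≈ -4.3333)
y(w) = -2 + w
o(t) = -19/3 - t³ (o(t) = (-2 - 13/3) - t³ = -19/3 - t³)
j = -391/3 (j = (-7 + (-19/3 - 1*5³)) + 8 = (-7 + (-19/3 - 1*125)) + 8 = (-7 + (-19/3 - 125)) + 8 = (-7 - 394/3) + 8 = -415/3 + 8 = -391/3 ≈ -130.33)
(-137/111)*j = -137/111*(-391/3) = 53567/333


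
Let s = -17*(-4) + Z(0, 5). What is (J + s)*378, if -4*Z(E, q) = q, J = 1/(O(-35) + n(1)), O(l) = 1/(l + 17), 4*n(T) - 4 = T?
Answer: 2197125/86 ≈ 25548.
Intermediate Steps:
n(T) = 1 + T/4
O(l) = 1/(17 + l)
J = 36/43 (J = 1/(1/(17 - 35) + (1 + (¼)*1)) = 1/(1/(-18) + (1 + ¼)) = 1/(-1/18 + 5/4) = 1/(43/36) = 36/43 ≈ 0.83721)
Z(E, q) = -q/4
s = 267/4 (s = -17*(-4) - ¼*5 = 68 - 5/4 = 267/4 ≈ 66.750)
(J + s)*378 = (36/43 + 267/4)*378 = (11625/172)*378 = 2197125/86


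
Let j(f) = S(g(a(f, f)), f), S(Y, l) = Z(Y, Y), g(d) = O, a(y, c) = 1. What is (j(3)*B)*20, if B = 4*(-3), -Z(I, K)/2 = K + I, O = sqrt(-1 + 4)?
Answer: 960*sqrt(3) ≈ 1662.8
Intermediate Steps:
O = sqrt(3) ≈ 1.7320
g(d) = sqrt(3)
Z(I, K) = -2*I - 2*K (Z(I, K) = -2*(K + I) = -2*(I + K) = -2*I - 2*K)
S(Y, l) = -4*Y (S(Y, l) = -2*Y - 2*Y = -4*Y)
j(f) = -4*sqrt(3)
B = -12
(j(3)*B)*20 = (-4*sqrt(3)*(-12))*20 = (48*sqrt(3))*20 = 960*sqrt(3)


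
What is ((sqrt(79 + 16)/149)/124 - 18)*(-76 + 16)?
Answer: 1080 - 15*sqrt(95)/4619 ≈ 1080.0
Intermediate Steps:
((sqrt(79 + 16)/149)/124 - 18)*(-76 + 16) = ((sqrt(95)*(1/149))*(1/124) - 18)*(-60) = ((sqrt(95)/149)*(1/124) - 18)*(-60) = (sqrt(95)/18476 - 18)*(-60) = (-18 + sqrt(95)/18476)*(-60) = 1080 - 15*sqrt(95)/4619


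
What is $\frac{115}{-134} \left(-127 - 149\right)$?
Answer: $\frac{15870}{67} \approx 236.87$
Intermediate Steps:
$\frac{115}{-134} \left(-127 - 149\right) = 115 \left(- \frac{1}{134}\right) \left(-276\right) = \left(- \frac{115}{134}\right) \left(-276\right) = \frac{15870}{67}$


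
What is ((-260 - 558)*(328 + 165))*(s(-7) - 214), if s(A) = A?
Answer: 89123554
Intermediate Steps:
((-260 - 558)*(328 + 165))*(s(-7) - 214) = ((-260 - 558)*(328 + 165))*(-7 - 214) = -818*493*(-221) = -403274*(-221) = 89123554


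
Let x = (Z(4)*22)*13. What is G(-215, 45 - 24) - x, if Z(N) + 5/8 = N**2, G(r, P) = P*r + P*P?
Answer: -33885/4 ≈ -8471.3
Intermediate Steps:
G(r, P) = P**2 + P*r (G(r, P) = P*r + P**2 = P**2 + P*r)
Z(N) = -5/8 + N**2
x = 17589/4 (x = ((-5/8 + 4**2)*22)*13 = ((-5/8 + 16)*22)*13 = ((123/8)*22)*13 = (1353/4)*13 = 17589/4 ≈ 4397.3)
G(-215, 45 - 24) - x = (45 - 24)*((45 - 24) - 215) - 1*17589/4 = 21*(21 - 215) - 17589/4 = 21*(-194) - 17589/4 = -4074 - 17589/4 = -33885/4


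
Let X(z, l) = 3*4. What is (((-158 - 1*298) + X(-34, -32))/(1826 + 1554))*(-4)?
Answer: 444/845 ≈ 0.52544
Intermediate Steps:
X(z, l) = 12
(((-158 - 1*298) + X(-34, -32))/(1826 + 1554))*(-4) = (((-158 - 1*298) + 12)/(1826 + 1554))*(-4) = (((-158 - 298) + 12)/3380)*(-4) = ((-456 + 12)*(1/3380))*(-4) = -444*1/3380*(-4) = -111/845*(-4) = 444/845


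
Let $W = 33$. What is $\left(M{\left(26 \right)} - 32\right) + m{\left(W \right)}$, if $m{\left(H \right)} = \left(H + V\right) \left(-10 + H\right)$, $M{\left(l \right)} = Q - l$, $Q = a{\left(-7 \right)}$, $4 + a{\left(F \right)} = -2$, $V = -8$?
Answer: $511$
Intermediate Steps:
$a{\left(F \right)} = -6$ ($a{\left(F \right)} = -4 - 2 = -6$)
$Q = -6$
$M{\left(l \right)} = -6 - l$
$m{\left(H \right)} = \left(-10 + H\right) \left(-8 + H\right)$ ($m{\left(H \right)} = \left(H - 8\right) \left(-10 + H\right) = \left(-8 + H\right) \left(-10 + H\right) = \left(-10 + H\right) \left(-8 + H\right)$)
$\left(M{\left(26 \right)} - 32\right) + m{\left(W \right)} = \left(\left(-6 - 26\right) - 32\right) + \left(80 + 33^{2} - 594\right) = \left(\left(-6 - 26\right) - 32\right) + \left(80 + 1089 - 594\right) = \left(-32 - 32\right) + 575 = -64 + 575 = 511$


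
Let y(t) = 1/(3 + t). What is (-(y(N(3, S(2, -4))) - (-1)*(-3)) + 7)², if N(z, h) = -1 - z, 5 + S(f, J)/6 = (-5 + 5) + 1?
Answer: 121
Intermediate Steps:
S(f, J) = -24 (S(f, J) = -30 + 6*((-5 + 5) + 1) = -30 + 6*(0 + 1) = -30 + 6*1 = -30 + 6 = -24)
(-(y(N(3, S(2, -4))) - (-1)*(-3)) + 7)² = (-(1/(3 + (-1 - 1*3)) - (-1)*(-3)) + 7)² = (-(1/(3 + (-1 - 3)) - 1*3) + 7)² = (-(1/(3 - 4) - 3) + 7)² = (-(1/(-1) - 3) + 7)² = (-(-1 - 3) + 7)² = (-1*(-4) + 7)² = (4 + 7)² = 11² = 121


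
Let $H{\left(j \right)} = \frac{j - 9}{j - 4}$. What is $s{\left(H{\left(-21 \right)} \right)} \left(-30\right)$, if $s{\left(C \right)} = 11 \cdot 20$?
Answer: $-6600$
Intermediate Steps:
$H{\left(j \right)} = \frac{-9 + j}{-4 + j}$
$s{\left(C \right)} = 220$
$s{\left(H{\left(-21 \right)} \right)} \left(-30\right) = 220 \left(-30\right) = -6600$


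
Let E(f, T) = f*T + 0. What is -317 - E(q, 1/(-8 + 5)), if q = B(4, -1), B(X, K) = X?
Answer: -947/3 ≈ -315.67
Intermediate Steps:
q = 4
E(f, T) = T*f (E(f, T) = T*f + 0 = T*f)
-317 - E(q, 1/(-8 + 5)) = -317 - 4/(-8 + 5) = -317 - 4/(-3) = -317 - (-1)*4/3 = -317 - 1*(-4/3) = -317 + 4/3 = -947/3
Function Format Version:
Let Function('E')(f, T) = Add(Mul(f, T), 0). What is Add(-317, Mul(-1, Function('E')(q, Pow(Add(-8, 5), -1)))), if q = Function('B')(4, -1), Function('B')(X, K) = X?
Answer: Rational(-947, 3) ≈ -315.67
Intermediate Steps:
q = 4
Function('E')(f, T) = Mul(T, f) (Function('E')(f, T) = Add(Mul(T, f), 0) = Mul(T, f))
Add(-317, Mul(-1, Function('E')(q, Pow(Add(-8, 5), -1)))) = Add(-317, Mul(-1, Mul(Pow(Add(-8, 5), -1), 4))) = Add(-317, Mul(-1, Mul(Pow(-3, -1), 4))) = Add(-317, Mul(-1, Mul(Rational(-1, 3), 4))) = Add(-317, Mul(-1, Rational(-4, 3))) = Add(-317, Rational(4, 3)) = Rational(-947, 3)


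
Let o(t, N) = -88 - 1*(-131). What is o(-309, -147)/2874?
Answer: 43/2874 ≈ 0.014962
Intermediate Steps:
o(t, N) = 43 (o(t, N) = -88 + 131 = 43)
o(-309, -147)/2874 = 43/2874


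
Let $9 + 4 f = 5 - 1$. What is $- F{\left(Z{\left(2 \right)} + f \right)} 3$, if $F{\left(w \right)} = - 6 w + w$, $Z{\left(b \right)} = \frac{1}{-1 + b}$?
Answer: $- \frac{15}{4} \approx -3.75$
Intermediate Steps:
$f = - \frac{5}{4}$ ($f = - \frac{9}{4} + \frac{5 - 1}{4} = - \frac{9}{4} + \frac{1}{4} \cdot 4 = - \frac{9}{4} + 1 = - \frac{5}{4} \approx -1.25$)
$F{\left(w \right)} = - 5 w$
$- F{\left(Z{\left(2 \right)} + f \right)} 3 = - \left(-5\right) \left(\frac{1}{-1 + 2} - \frac{5}{4}\right) 3 = - \left(-5\right) \left(1^{-1} - \frac{5}{4}\right) 3 = - \left(-5\right) \left(1 - \frac{5}{4}\right) 3 = - \frac{\left(-5\right) \left(-1\right)}{4} \cdot 3 = \left(-1\right) \frac{5}{4} \cdot 3 = \left(- \frac{5}{4}\right) 3 = - \frac{15}{4}$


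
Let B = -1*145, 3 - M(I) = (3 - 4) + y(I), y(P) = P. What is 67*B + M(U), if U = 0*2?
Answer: -9711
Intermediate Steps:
U = 0
M(I) = 4 - I (M(I) = 3 - ((3 - 4) + I) = 3 - (-1 + I) = 3 + (1 - I) = 4 - I)
B = -145
67*B + M(U) = 67*(-145) + (4 - 1*0) = -9715 + (4 + 0) = -9715 + 4 = -9711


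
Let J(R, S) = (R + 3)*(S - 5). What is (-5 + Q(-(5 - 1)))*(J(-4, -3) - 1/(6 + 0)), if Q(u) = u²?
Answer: 517/6 ≈ 86.167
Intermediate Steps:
J(R, S) = (-5 + S)*(3 + R) (J(R, S) = (3 + R)*(-5 + S) = (-5 + S)*(3 + R))
(-5 + Q(-(5 - 1)))*(J(-4, -3) - 1/(6 + 0)) = (-5 + (-(5 - 1))²)*((-15 - 5*(-4) + 3*(-3) - 4*(-3)) - 1/(6 + 0)) = (-5 + (-1*4)²)*((-15 + 20 - 9 + 12) - 1/6) = (-5 + (-4)²)*(8 - 1*⅙) = (-5 + 16)*(8 - ⅙) = 11*(47/6) = 517/6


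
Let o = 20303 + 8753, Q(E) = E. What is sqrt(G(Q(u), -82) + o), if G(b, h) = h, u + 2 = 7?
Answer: sqrt(28974) ≈ 170.22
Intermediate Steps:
u = 5 (u = -2 + 7 = 5)
o = 29056
sqrt(G(Q(u), -82) + o) = sqrt(-82 + 29056) = sqrt(28974)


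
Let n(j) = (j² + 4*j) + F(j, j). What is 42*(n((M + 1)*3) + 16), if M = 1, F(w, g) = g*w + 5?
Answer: 4914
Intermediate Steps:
F(w, g) = 5 + g*w
n(j) = 5 + 2*j² + 4*j (n(j) = (j² + 4*j) + (5 + j*j) = (j² + 4*j) + (5 + j²) = 5 + 2*j² + 4*j)
42*(n((M + 1)*3) + 16) = 42*((5 + 2*((1 + 1)*3)² + 4*((1 + 1)*3)) + 16) = 42*((5 + 2*(2*3)² + 4*(2*3)) + 16) = 42*((5 + 2*6² + 4*6) + 16) = 42*((5 + 2*36 + 24) + 16) = 42*((5 + 72 + 24) + 16) = 42*(101 + 16) = 42*117 = 4914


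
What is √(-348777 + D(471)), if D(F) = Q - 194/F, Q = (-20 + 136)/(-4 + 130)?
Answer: 5*I*√151650934169/3297 ≈ 590.57*I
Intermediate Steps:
Q = 58/63 (Q = 116/126 = 116*(1/126) = 58/63 ≈ 0.92064)
D(F) = 58/63 - 194/F
√(-348777 + D(471)) = √(-348777 + (58/63 - 194/471)) = √(-348777 + 5032/9891) = √(-3449748275/9891) = 5*I*√151650934169/3297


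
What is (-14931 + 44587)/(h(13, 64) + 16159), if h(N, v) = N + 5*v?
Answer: 7414/4123 ≈ 1.7982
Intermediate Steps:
(-14931 + 44587)/(h(13, 64) + 16159) = (-14931 + 44587)/((13 + 5*64) + 16159) = 29656/((13 + 320) + 16159) = 29656/(333 + 16159) = 29656/16492 = 29656*(1/16492) = 7414/4123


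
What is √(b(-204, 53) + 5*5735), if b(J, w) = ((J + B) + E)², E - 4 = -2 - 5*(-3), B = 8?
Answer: 2*√15179 ≈ 246.41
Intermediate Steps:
E = 17 (E = 4 + (-2 - 5*(-3)) = 4 + (-2 + 15) = 4 + 13 = 17)
b(J, w) = (25 + J)² (b(J, w) = ((J + 8) + 17)² = ((8 + J) + 17)² = (25 + J)²)
√(b(-204, 53) + 5*5735) = √((25 - 204)² + 5*5735) = √((-179)² + 28675) = √(32041 + 28675) = √60716 = 2*√15179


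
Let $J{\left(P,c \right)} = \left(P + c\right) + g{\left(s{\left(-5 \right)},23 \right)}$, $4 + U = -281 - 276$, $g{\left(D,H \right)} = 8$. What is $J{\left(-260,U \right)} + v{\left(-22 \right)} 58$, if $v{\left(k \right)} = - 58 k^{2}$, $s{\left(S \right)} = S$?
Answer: $-1628989$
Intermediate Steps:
$U = -561$ ($U = -4 - 557 = -561$)
$J{\left(P,c \right)} = 8 + P + c$ ($J{\left(P,c \right)} = \left(P + c\right) + 8 = 8 + P + c$)
$J{\left(-260,U \right)} + v{\left(-22 \right)} 58 = \left(8 - 260 - 561\right) + - 58 \left(-22\right)^{2} \cdot 58 = -813 + \left(-58\right) 484 \cdot 58 = -813 - 1628176 = -1628989$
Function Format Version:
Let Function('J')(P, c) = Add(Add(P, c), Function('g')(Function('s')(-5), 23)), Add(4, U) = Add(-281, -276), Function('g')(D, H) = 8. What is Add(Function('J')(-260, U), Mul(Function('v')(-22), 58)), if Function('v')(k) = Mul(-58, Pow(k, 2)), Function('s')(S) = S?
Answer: -1628989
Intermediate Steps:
U = -561 (U = Add(-4, Add(-281, -276)) = Add(-4, -557) = -561)
Function('J')(P, c) = Add(8, P, c) (Function('J')(P, c) = Add(Add(P, c), 8) = Add(8, P, c))
Add(Function('J')(-260, U), Mul(Function('v')(-22), 58)) = Add(Add(8, -260, -561), Mul(Mul(-58, Pow(-22, 2)), 58)) = Add(-813, Mul(Mul(-58, 484), 58)) = Add(-813, Mul(-28072, 58)) = Add(-813, -1628176) = -1628989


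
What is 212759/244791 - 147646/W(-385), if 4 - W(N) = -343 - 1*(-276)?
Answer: -36127306097/17380161 ≈ -2078.7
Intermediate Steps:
W(N) = 71 (W(N) = 4 - (-343 - 1*(-276)) = 4 - (-343 + 276) = 4 - 1*(-67) = 4 + 67 = 71)
212759/244791 - 147646/W(-385) = 212759/244791 - 147646/71 = -36127306097/17380161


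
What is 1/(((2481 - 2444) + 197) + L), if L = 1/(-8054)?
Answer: 8054/1884635 ≈ 0.0042735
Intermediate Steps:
L = -1/8054 ≈ -0.00012416
1/(((2481 - 2444) + 197) + L) = 1/(((2481 - 2444) + 197) - 1/8054) = 1/((37 + 197) - 1/8054) = 1/(234 - 1/8054) = 1/(1884635/8054) = 8054/1884635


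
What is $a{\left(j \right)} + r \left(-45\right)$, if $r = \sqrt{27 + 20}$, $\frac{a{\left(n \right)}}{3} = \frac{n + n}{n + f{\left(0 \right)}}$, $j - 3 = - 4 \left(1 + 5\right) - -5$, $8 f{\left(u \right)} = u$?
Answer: $6 - 45 \sqrt{47} \approx -302.5$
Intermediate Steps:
$f{\left(u \right)} = \frac{u}{8}$
$j = -16$ ($j = 3 - \left(-5 + 4 \left(1 + 5\right)\right) = 3 + \left(\left(-4\right) 6 + 5\right) = 3 + \left(-24 + 5\right) = 3 - 19 = -16$)
$a{\left(n \right)} = 6$ ($a{\left(n \right)} = 3 \frac{n + n}{n + \frac{1}{8} \cdot 0} = 3 \frac{2 n}{n + 0} = 3 \frac{2 n}{n} = 3 \cdot 2 = 6$)
$r = \sqrt{47} \approx 6.8557$
$a{\left(j \right)} + r \left(-45\right) = 6 + \sqrt{47} \left(-45\right) = 6 - 45 \sqrt{47}$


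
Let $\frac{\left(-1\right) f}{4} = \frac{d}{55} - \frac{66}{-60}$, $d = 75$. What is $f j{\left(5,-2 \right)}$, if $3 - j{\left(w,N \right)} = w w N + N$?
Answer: $-542$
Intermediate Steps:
$j{\left(w,N \right)} = 3 - N - N w^{2}$ ($j{\left(w,N \right)} = 3 - \left(w w N + N\right) = 3 - \left(w^{2} N + N\right) = 3 - \left(N w^{2} + N\right) = 3 - \left(N + N w^{2}\right) = 3 - N - N w^{2}$)
$f = - \frac{542}{55}$ ($f = - 4 \left(\frac{75}{55} - \frac{66}{-60}\right) = - 4 \left(75 \cdot \frac{1}{55} - - \frac{11}{10}\right) = - 4 \left(\frac{15}{11} + \frac{11}{10}\right) = \left(-4\right) \frac{271}{110} = - \frac{542}{55} \approx -9.8545$)
$f j{\left(5,-2 \right)} = - \frac{542 \left(3 - -2 - - 2 \cdot 5^{2}\right)}{55} = - \frac{542 \left(3 + 2 - \left(-2\right) 25\right)}{55} = - \frac{542 \left(3 + 2 + 50\right)}{55} = \left(- \frac{542}{55}\right) 55 = -542$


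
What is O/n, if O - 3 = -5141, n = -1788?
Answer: 2569/894 ≈ 2.8736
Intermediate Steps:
O = -5138 (O = 3 - 5141 = -5138)
O/n = -5138/(-1788) = -5138*(-1/1788) = 2569/894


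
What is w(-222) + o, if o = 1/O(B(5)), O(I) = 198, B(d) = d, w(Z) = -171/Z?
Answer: 2840/3663 ≈ 0.77532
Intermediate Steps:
o = 1/198 ≈ 0.0050505
w(-222) + o = -171/(-222) + 1/198 = -171*(-1/222) + 1/198 = 57/74 + 1/198 = 2840/3663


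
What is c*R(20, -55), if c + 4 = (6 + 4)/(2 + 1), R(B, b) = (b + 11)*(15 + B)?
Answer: 3080/3 ≈ 1026.7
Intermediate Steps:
R(B, b) = (11 + b)*(15 + B)
c = -2/3 (c = -4 + (6 + 4)/(2 + 1) = -4 + 10/3 = -2/3 ≈ -0.66667)
c*R(20, -55) = -2*(165 + 11*20 + 15*(-55) + 20*(-55))/3 = -2*(165 + 220 - 825 - 1100)/3 = -2/3*(-1540) = 3080/3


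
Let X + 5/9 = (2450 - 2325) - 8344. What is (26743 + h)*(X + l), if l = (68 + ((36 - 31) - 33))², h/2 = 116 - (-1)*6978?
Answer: -2438505256/9 ≈ -2.7095e+8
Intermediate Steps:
h = 14188 (h = 2*(116 - (-1)*6978) = 2*(116 - 1*(-6978)) = 2*(116 + 6978) = 2*7094 = 14188)
X = -73976/9 (X = -5/9 + ((2450 - 2325) - 8344) = -5/9 + (125 - 8344) = -5/9 - 8219 = -73976/9 ≈ -8219.6)
l = 1600 (l = (68 + (5 - 33))² = (68 - 28)² = 40² = 1600)
(26743 + h)*(X + l) = (26743 + 14188)*(-73976/9 + 1600) = 40931*(-59576/9) = -2438505256/9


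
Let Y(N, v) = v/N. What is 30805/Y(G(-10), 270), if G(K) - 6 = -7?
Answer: -6161/54 ≈ -114.09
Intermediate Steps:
G(K) = -1 (G(K) = 6 - 7 = -1)
30805/Y(G(-10), 270) = 30805/((270/(-1))) = 30805/((270*(-1))) = 30805/(-270) = 30805*(-1/270) = -6161/54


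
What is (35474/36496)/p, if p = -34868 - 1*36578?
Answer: -17737/1303746608 ≈ -1.3605e-5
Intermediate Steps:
p = -71446 (p = -34868 - 36578 = -71446)
(35474/36496)/p = (35474/36496)/(-71446) = (35474*(1/36496))*(-1/71446) = (17737/18248)*(-1/71446) = -17737/1303746608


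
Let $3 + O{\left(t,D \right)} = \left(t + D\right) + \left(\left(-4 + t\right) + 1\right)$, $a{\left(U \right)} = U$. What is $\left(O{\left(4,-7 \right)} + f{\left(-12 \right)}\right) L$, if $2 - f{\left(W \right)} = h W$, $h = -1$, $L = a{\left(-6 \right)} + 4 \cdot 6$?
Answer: $-270$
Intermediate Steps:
$L = 18$ ($L = -6 + 4 \cdot 6 = -6 + 24 = 18$)
$O{\left(t,D \right)} = -6 + D + 2 t$ ($O{\left(t,D \right)} = -3 + \left(\left(t + D\right) + \left(\left(-4 + t\right) + 1\right)\right) = -3 + \left(\left(D + t\right) + \left(-3 + t\right)\right) = -3 + \left(-3 + D + 2 t\right) = -6 + D + 2 t$)
$f{\left(W \right)} = 2 + W$ ($f{\left(W \right)} = 2 - - W = 2 + W$)
$\left(O{\left(4,-7 \right)} + f{\left(-12 \right)}\right) L = \left(\left(-6 - 7 + 2 \cdot 4\right) + \left(2 - 12\right)\right) 18 = \left(\left(-6 - 7 + 8\right) - 10\right) 18 = \left(-5 - 10\right) 18 = \left(-15\right) 18 = -270$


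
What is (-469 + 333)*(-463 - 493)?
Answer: 130016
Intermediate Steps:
(-469 + 333)*(-463 - 493) = -136*(-956) = 130016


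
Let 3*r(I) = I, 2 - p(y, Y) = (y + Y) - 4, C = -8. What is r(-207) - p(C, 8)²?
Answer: -105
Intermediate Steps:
p(y, Y) = 6 - Y - y (p(y, Y) = 2 - ((y + Y) - 4) = 2 - ((Y + y) - 4) = 2 - (-4 + Y + y) = 2 + (4 - Y - y) = 6 - Y - y)
r(I) = I/3
r(-207) - p(C, 8)² = (⅓)*(-207) - (6 - 1*8 - 1*(-8))² = -69 - (6 - 8 + 8)² = -69 - 1*6² = -69 - 1*36 = -69 - 36 = -105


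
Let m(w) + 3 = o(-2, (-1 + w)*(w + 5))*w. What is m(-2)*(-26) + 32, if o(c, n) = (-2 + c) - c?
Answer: 6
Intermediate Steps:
o(c, n) = -2
m(w) = -3 - 2*w
m(-2)*(-26) + 32 = (-3 - 2*(-2))*(-26) + 32 = (-3 + 4)*(-26) + 32 = 1*(-26) + 32 = -26 + 32 = 6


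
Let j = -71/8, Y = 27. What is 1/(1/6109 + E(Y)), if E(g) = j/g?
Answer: -1319544/433523 ≈ -3.0438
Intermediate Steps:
j = -71/8 (j = -71*⅛ = -71/8 ≈ -8.8750)
E(g) = -71/(8*g)
1/(1/6109 + E(Y)) = 1/(1/6109 - 71/8/27) = 1/(1/6109 - 71/8*1/27) = 1/(1/6109 - 71/216) = 1/(-433523/1319544) = -1319544/433523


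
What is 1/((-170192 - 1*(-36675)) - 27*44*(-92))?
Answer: -1/24221 ≈ -4.1286e-5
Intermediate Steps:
1/((-170192 - 1*(-36675)) - 27*44*(-92)) = 1/((-170192 + 36675) - 1188*(-92)) = 1/(-133517 + 109296) = 1/(-24221) = -1/24221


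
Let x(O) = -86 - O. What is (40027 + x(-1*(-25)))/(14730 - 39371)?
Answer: -39916/24641 ≈ -1.6199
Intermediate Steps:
(40027 + x(-1*(-25)))/(14730 - 39371) = (40027 + (-86 - (-1)*(-25)))/(14730 - 39371) = (40027 + (-86 - 1*25))/(-24641) = (40027 + (-86 - 25))*(-1/24641) = (40027 - 111)*(-1/24641) = 39916*(-1/24641) = -39916/24641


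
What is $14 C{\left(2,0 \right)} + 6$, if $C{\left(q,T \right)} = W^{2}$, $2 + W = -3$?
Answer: $356$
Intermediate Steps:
$W = -5$ ($W = -2 - 3 = -5$)
$C{\left(q,T \right)} = 25$ ($C{\left(q,T \right)} = \left(-5\right)^{2} = 25$)
$14 C{\left(2,0 \right)} + 6 = 14 \cdot 25 + 6 = 350 + 6 = 356$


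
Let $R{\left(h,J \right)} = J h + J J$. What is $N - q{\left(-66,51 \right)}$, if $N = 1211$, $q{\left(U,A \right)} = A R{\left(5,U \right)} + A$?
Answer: $-204166$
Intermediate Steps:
$R{\left(h,J \right)} = J^{2} + J h$ ($R{\left(h,J \right)} = J h + J^{2} = J^{2} + J h$)
$q{\left(U,A \right)} = A + A U \left(5 + U\right)$ ($q{\left(U,A \right)} = A U \left(U + 5\right) + A = A U \left(5 + U\right) + A = A + A U \left(5 + U\right)$)
$N - q{\left(-66,51 \right)} = 1211 - 51 \left(1 - 66 \left(5 - 66\right)\right) = 1211 - 51 \left(1 - -4026\right) = 1211 - 51 \left(1 + 4026\right) = 1211 - 51 \cdot 4027 = 1211 - 205377 = -204166$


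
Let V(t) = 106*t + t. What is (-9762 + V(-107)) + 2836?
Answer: -18375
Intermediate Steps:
V(t) = 107*t
(-9762 + V(-107)) + 2836 = (-9762 + 107*(-107)) + 2836 = (-9762 - 11449) + 2836 = -21211 + 2836 = -18375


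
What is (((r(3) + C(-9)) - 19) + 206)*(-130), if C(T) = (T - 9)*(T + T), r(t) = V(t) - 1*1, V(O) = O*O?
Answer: -67470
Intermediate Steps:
V(O) = O²
r(t) = -1 + t² (r(t) = t² - 1*1 = t² - 1 = -1 + t²)
C(T) = 2*T*(-9 + T) (C(T) = (-9 + T)*(2*T) = 2*T*(-9 + T))
(((r(3) + C(-9)) - 19) + 206)*(-130) = ((((-1 + 3²) + 2*(-9)*(-9 - 9)) - 19) + 206)*(-130) = ((((-1 + 9) + 2*(-9)*(-18)) - 19) + 206)*(-130) = (((8 + 324) - 19) + 206)*(-130) = ((332 - 19) + 206)*(-130) = (313 + 206)*(-130) = 519*(-130) = -67470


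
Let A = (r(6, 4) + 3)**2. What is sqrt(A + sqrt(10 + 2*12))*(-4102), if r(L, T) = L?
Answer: -4102*sqrt(81 + sqrt(34)) ≈ -38224.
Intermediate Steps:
A = 81 (A = (6 + 3)**2 = 9**2 = 81)
sqrt(A + sqrt(10 + 2*12))*(-4102) = sqrt(81 + sqrt(10 + 2*12))*(-4102) = sqrt(81 + sqrt(10 + 24))*(-4102) = sqrt(81 + sqrt(34))*(-4102) = -4102*sqrt(81 + sqrt(34))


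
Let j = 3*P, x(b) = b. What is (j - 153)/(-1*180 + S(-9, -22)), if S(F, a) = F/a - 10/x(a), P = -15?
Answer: 4356/3941 ≈ 1.1053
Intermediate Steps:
j = -45 (j = 3*(-15) = -45)
S(F, a) = -10/a + F/a (S(F, a) = F/a - 10/a = -10/a + F/a)
(j - 153)/(-1*180 + S(-9, -22)) = (-45 - 153)/(-1*180 + (-10 - 9)/(-22)) = -198/(-180 - 1/22*(-19)) = -198/(-180 + 19/22) = -198/(-3941/22) = -22/3941*(-198) = 4356/3941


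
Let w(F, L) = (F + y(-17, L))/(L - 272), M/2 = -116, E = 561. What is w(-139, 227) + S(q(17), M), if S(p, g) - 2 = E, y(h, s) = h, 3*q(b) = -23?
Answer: 8497/15 ≈ 566.47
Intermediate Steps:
M = -232 (M = 2*(-116) = -232)
q(b) = -23/3 (q(b) = (⅓)*(-23) = -23/3)
S(p, g) = 563 (S(p, g) = 2 + 561 = 563)
w(F, L) = (-17 + F)/(-272 + L) (w(F, L) = (F - 17)/(L - 272) = (-17 + F)/(-272 + L))
w(-139, 227) + S(q(17), M) = (-17 - 139)/(-272 + 227) + 563 = -156/(-45) + 563 = -1/45*(-156) + 563 = 52/15 + 563 = 8497/15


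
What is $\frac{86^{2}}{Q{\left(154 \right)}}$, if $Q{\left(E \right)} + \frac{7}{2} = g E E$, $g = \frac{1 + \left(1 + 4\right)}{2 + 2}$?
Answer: $\frac{14792}{71141} \approx 0.20793$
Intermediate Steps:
$g = \frac{3}{2}$ ($g = \frac{1 + 5}{4} = 6 \cdot \frac{1}{4} = \frac{3}{2} \approx 1.5$)
$Q{\left(E \right)} = - \frac{7}{2} + \frac{3 E^{2}}{2}$ ($Q{\left(E \right)} = - \frac{7}{2} + \frac{3 E}{2} E = - \frac{7}{2} + \frac{3 E^{2}}{2}$)
$\frac{86^{2}}{Q{\left(154 \right)}} = \frac{86^{2}}{- \frac{7}{2} + \frac{3 \cdot 154^{2}}{2}} = \frac{7396}{- \frac{7}{2} + \frac{3}{2} \cdot 23716} = \frac{7396}{- \frac{7}{2} + 35574} = \frac{7396}{\frac{71141}{2}} = 7396 \cdot \frac{2}{71141} = \frac{14792}{71141}$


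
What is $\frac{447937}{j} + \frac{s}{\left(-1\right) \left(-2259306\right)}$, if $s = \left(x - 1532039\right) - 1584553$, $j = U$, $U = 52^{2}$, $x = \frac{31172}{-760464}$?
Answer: $\frac{23850040005084299}{145181214189648} \approx 164.28$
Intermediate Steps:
$x = - \frac{7793}{190116}$ ($x = 31172 \left(- \frac{1}{760464}\right) = - \frac{7793}{190116} \approx -0.040991$)
$U = 2704$
$j = 2704$
$s = - \frac{592514012465}{190116}$ ($s = \left(- \frac{7793}{190116} - 1532039\right) - 1584553 = - \frac{291265134317}{190116} - 1584553 = - \frac{592514012465}{190116} \approx -3.1166 \cdot 10^{6}$)
$\frac{447937}{j} + \frac{s}{\left(-1\right) \left(-2259306\right)} = \frac{447937}{2704} - \frac{592514012465}{190116 \left(\left(-1\right) \left(-2259306\right)\right)} = 447937 \cdot \frac{1}{2704} - \frac{592514012465}{190116 \cdot 2259306} = \frac{447937}{2704} - \frac{592514012465}{429530219496} = \frac{23850040005084299}{145181214189648}$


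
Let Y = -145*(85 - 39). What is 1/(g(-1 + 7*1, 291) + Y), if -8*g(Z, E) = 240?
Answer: -1/6700 ≈ -0.00014925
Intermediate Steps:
g(Z, E) = -30 (g(Z, E) = -1/8*240 = -30)
Y = -6670 (Y = -145*46 = -6670)
1/(g(-1 + 7*1, 291) + Y) = 1/(-30 - 6670) = 1/(-6700) = -1/6700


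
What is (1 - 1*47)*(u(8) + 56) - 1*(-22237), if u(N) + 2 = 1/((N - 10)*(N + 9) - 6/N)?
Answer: 2745851/139 ≈ 19754.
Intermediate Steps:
u(N) = -2 + 1/(-6/N + (-10 + N)*(9 + N)) (u(N) = -2 + 1/((N - 10)*(N + 9) - 6/N) = -2 + 1/((-10 + N)*(9 + N) - 6/N) = -2 + 1/(-6/N + (-10 + N)*(9 + N)))
(1 - 1*47)*(u(8) + 56) - 1*(-22237) = (1 - 1*47)*((-12 - 181*8 - 2*8² + 2*8³)/(6 + 8² - 1*8³ + 90*8) + 56) - 1*(-22237) = (1 - 47)*((-12 - 1448 - 2*64 + 2*512)/(6 + 64 - 1*512 + 720) + 56) + 22237 = -46*((-12 - 1448 - 128 + 1024)/(6 + 64 - 512 + 720) + 56) + 22237 = -46*(-564/278 + 56) + 22237 = -46*((1/278)*(-564) + 56) + 22237 = -46*(-282/139 + 56) + 22237 = -46*7502/139 + 22237 = -345092/139 + 22237 = 2745851/139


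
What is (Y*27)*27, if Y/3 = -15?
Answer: -32805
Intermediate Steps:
Y = -45 (Y = 3*(-15) = -45)
(Y*27)*27 = -45*27*27 = -1215*27 = -32805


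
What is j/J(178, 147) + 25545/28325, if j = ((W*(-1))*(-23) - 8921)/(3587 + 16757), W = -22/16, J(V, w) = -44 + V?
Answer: 111015262747/123546670720 ≈ 0.89857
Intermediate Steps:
W = -11/8 (W = -22*1/16 = -11/8 ≈ -1.3750)
j = -71621/162752 (j = (-11/8*(-1)*(-23) - 8921)/(3587 + 16757) = ((11/8)*(-23) - 8921)/20344 = (-253/8 - 8921)*(1/20344) = -71621/8*1/20344 = -71621/162752 ≈ -0.44006)
j/J(178, 147) + 25545/28325 = -71621/(162752*(-44 + 178)) + 25545/28325 = -71621/162752/134 + 25545*(1/28325) = -71621/162752*1/134 + 5109/5665 = -71621/21808768 + 5109/5665 = 111015262747/123546670720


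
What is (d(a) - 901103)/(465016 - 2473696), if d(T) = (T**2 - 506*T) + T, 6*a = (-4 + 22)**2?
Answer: 925457/2008680 ≈ 0.46073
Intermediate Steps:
a = 54 (a = (-4 + 22)**2/6 = (1/6)*18**2 = (1/6)*324 = 54)
d(T) = T**2 - 505*T
(d(a) - 901103)/(465016 - 2473696) = (54*(-505 + 54) - 901103)/(465016 - 2473696) = (54*(-451) - 901103)/(-2008680) = (-24354 - 901103)*(-1/2008680) = -925457*(-1/2008680) = 925457/2008680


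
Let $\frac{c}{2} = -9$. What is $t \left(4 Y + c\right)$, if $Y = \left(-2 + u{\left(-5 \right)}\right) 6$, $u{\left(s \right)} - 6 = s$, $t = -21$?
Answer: $882$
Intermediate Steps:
$c = -18$ ($c = 2 \left(-9\right) = -18$)
$u{\left(s \right)} = 6 + s$
$Y = -6$ ($Y = \left(-2 + \left(6 - 5\right)\right) 6 = \left(-2 + 1\right) 6 = \left(-1\right) 6 = -6$)
$t \left(4 Y + c\right) = - 21 \left(4 \left(-6\right) - 18\right) = - 21 \left(-24 - 18\right) = \left(-21\right) \left(-42\right) = 882$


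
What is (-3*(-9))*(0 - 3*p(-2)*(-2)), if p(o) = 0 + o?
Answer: -324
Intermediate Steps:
p(o) = o
(-3*(-9))*(0 - 3*p(-2)*(-2)) = (-3*(-9))*(0 - 3*(-2)*(-2)) = 27*(0 - (-6)*(-2)) = 27*(0 - 1*12) = 27*(0 - 12) = 27*(-12) = -324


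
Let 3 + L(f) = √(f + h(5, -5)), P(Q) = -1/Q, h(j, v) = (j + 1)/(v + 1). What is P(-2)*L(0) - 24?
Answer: -51/2 + I*√6/4 ≈ -25.5 + 0.61237*I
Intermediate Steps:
h(j, v) = (1 + j)/(1 + v)
L(f) = -3 + √(-3/2 + f) (L(f) = -3 + √(f + (1 + 5)/(1 - 5)) = -3 + √(f + 6/(-4)) = -3 + √(f - ¼*6) = -3 + √(f - 3/2) = -3 + √(-3/2 + f))
P(-2)*L(0) - 24 = (-1/(-2))*(-3 + √(-6 + 4*0)/2) - 24 = (-1*(-½))*(-3 + √(-6 + 0)/2) - 24 = (-3 + √(-6)/2)/2 - 24 = (-3 + (I*√6)/2)/2 - 24 = (-3 + I*√6/2)/2 - 24 = (-3/2 + I*√6/4) - 24 = -51/2 + I*√6/4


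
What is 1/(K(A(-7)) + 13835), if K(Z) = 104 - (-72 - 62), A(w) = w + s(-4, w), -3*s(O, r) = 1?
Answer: 1/14073 ≈ 7.1058e-5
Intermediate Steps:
s(O, r) = -⅓ (s(O, r) = -⅓*1 = -⅓)
A(w) = -⅓ + w (A(w) = w - ⅓ = -⅓ + w)
K(Z) = 238 (K(Z) = 104 - 1*(-134) = 104 + 134 = 238)
1/(K(A(-7)) + 13835) = 1/(238 + 13835) = 1/14073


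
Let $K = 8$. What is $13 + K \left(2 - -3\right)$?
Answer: $53$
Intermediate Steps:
$13 + K \left(2 - -3\right) = 13 + 8 \left(2 - -3\right) = 13 + 8 \left(2 + 3\right) = 13 + 8 \cdot 5 = 13 + 40 = 53$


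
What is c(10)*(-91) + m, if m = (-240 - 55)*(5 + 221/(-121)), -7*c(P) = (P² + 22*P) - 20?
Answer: 358620/121 ≈ 2963.8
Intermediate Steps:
c(P) = 20/7 - 22*P/7 - P²/7 (c(P) = -((P² + 22*P) - 20)/7 = -(-20 + P² + 22*P)/7 = 20/7 - 22*P/7 - P²/7)
m = -113280/121 (m = -295*(5 + 221*(-1/121)) = -295*(5 - 221/121) = -295*384/121 = -113280/121 ≈ -936.20)
c(10)*(-91) + m = (20/7 - 22/7*10 - ⅐*10²)*(-91) - 113280/121 = (20/7 - 220/7 - ⅐*100)*(-91) - 113280/121 = (20/7 - 220/7 - 100/7)*(-91) - 113280/121 = -300/7*(-91) - 113280/121 = 3900 - 113280/121 = 358620/121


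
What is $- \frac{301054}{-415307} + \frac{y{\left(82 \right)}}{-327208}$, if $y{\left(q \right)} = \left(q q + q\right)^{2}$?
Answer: $- \frac{4784798101255}{33972943214} \approx -140.84$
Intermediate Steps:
$y{\left(q \right)} = \left(q + q^{2}\right)^{2}$ ($y{\left(q \right)} = \left(q^{2} + q\right)^{2} = \left(q + q^{2}\right)^{2}$)
$- \frac{301054}{-415307} + \frac{y{\left(82 \right)}}{-327208} = - \frac{301054}{-415307} + \frac{82^{2} \left(1 + 82\right)^{2}}{-327208} = \left(-301054\right) \left(- \frac{1}{415307}\right) + 6724 \cdot 83^{2} \left(- \frac{1}{327208}\right) = \frac{301054}{415307} + 6724 \cdot 6889 \left(- \frac{1}{327208}\right) = \frac{301054}{415307} + 46321636 \left(- \frac{1}{327208}\right) = \frac{301054}{415307} - \frac{11580409}{81802} = - \frac{4784798101255}{33972943214}$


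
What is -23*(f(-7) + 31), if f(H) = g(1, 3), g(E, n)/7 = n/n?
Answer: -874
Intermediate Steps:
g(E, n) = 7 (g(E, n) = 7*(n/n) = 7*1 = 7)
f(H) = 7
-23*(f(-7) + 31) = -23*(7 + 31) = -23*38 = -874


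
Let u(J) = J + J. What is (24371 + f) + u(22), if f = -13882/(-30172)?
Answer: 368331631/15086 ≈ 24415.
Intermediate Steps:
u(J) = 2*J
f = 6941/15086 (f = -13882*(-1/30172) = 6941/15086 ≈ 0.46010)
(24371 + f) + u(22) = (24371 + 6941/15086) + 2*22 = 367667847/15086 + 44 = 368331631/15086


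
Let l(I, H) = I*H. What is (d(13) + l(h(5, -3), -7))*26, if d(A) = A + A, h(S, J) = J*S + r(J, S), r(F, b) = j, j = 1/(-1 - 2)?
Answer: 10400/3 ≈ 3466.7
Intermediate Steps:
j = -⅓ (j = 1/(-3) = -⅓ ≈ -0.33333)
r(F, b) = -⅓
h(S, J) = -⅓ + J*S (h(S, J) = J*S - ⅓ = -⅓ + J*S)
d(A) = 2*A
l(I, H) = H*I
(d(13) + l(h(5, -3), -7))*26 = (2*13 - 7*(-⅓ - 3*5))*26 = (26 - 7*(-⅓ - 15))*26 = (26 - 7*(-46/3))*26 = (26 + 322/3)*26 = (400/3)*26 = 10400/3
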